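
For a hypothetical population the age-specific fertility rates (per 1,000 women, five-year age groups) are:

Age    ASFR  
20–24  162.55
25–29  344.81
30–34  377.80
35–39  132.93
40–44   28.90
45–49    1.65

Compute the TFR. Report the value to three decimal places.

5.243

Sum of ASFRs = 162.55 + 344.81 + 377.80 + 132.93 + 28.90 + 1.65 = 1048.64
TFR = 5 × 1048.64 / 1000 = 5.2432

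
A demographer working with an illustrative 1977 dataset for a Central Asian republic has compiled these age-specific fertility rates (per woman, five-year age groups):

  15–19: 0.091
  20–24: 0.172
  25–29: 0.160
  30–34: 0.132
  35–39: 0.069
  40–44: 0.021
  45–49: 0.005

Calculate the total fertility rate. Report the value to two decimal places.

Sum of ASFRs = 0.091 + 0.172 + 0.160 + 0.132 + 0.069 + 0.021 + 0.005 = 0.650
TFR = 5 × 0.650 = 3.25

3.25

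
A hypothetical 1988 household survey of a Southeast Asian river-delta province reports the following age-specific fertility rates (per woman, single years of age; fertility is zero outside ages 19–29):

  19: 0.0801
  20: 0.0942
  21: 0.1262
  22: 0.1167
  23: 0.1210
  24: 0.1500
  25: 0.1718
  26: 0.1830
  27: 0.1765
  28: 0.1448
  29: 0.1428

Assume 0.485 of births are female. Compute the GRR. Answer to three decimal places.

Proportion female at birth = 0.485.
Sum of ASFRs = 0.0801 + 0.0942 + 0.1262 + 0.1167 + 0.1210 + 0.1500 + 0.1718 + 0.1830 + 0.1765 + 0.1448 + 0.1428 = 1.5071
TFR = 1.5071
GRR = 0.485 × 1.5071 = 0.73094

0.731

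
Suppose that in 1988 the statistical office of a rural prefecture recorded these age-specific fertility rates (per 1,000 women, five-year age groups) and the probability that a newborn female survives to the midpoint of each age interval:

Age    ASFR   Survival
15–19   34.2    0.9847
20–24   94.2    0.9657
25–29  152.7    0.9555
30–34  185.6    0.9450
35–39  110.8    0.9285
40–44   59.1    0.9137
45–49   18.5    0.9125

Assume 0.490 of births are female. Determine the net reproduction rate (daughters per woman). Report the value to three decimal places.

Proportion female at birth = 0.490.
Per-age-group product (5 × ASFR × survival probability):
  15–19: 5 × 34.2/1000 × 0.9847 = 0.16838
  20–24: 5 × 94.2/1000 × 0.9657 = 0.45484
  25–29: 5 × 152.7/1000 × 0.9555 = 0.72952
  30–34: 5 × 185.6/1000 × 0.9450 = 0.87696
  35–39: 5 × 110.8/1000 × 0.9285 = 0.51439
  40–44: 5 × 59.1/1000 × 0.9137 = 0.27000
  45–49: 5 × 18.5/1000 × 0.9125 = 0.08441
Sum = 3.09850
NRR = 0.490 × 3.09850 = 1.51827
NRR > 1, so each generation more than replaces itself.

1.518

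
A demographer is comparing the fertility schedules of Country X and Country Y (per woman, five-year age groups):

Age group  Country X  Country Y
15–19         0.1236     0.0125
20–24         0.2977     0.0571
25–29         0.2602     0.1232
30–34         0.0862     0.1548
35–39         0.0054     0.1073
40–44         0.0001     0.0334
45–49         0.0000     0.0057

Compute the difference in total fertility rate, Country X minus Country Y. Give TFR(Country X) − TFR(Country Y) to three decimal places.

Country X:
  Sum of ASFRs = 0.1236 + 0.2977 + 0.2602 + 0.0862 + 0.0054 + 0.0001 + 0.0000 = 0.7732
  TFR = 5 × 0.7732 = 3.866
Country Y:
  Sum of ASFRs = 0.0125 + 0.0571 + 0.1232 + 0.1548 + 0.1073 + 0.0334 + 0.0057 = 0.4940
  TFR = 5 × 0.4940 = 2.47
Difference = 3.866 − 2.47 = 1.396

1.396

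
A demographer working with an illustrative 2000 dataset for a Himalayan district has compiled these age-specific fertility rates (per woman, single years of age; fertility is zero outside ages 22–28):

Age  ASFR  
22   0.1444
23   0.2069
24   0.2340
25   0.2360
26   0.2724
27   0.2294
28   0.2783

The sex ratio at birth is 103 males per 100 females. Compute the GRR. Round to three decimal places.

Proportion female at birth = 100 / (100 + 103) = 0.49261.
Sum of ASFRs = 0.1444 + 0.2069 + 0.2340 + 0.2360 + 0.2724 + 0.2294 + 0.2783 = 1.6014
TFR = 1.6014
GRR = 0.49261 × 1.6014 = 0.78887

0.789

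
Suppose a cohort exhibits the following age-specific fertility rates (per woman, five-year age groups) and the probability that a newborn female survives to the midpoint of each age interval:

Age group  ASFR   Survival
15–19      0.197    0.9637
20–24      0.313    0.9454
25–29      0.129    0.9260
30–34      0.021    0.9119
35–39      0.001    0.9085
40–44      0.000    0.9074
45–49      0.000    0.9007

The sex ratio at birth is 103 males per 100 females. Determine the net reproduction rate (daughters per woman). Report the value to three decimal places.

1.540

Proportion female at birth = 100 / (100 + 103) = 0.49261.
Weighting each age-specific rate by interval width and survival:
  15–19: 5 × 0.197 × 0.9637 = 0.94924
  20–24: 5 × 0.313 × 0.9454 = 1.47955
  25–29: 5 × 0.129 × 0.9260 = 0.59727
  30–34: 5 × 0.021 × 0.9119 = 0.09575
  35–39: 5 × 0.001 × 0.9085 = 0.00454
  40–44: 5 × 0.000 × 0.9074 = 0.00000
  45–49: 5 × 0.000 × 0.9007 = 0.00000
Sum = 3.12635
NRR = 0.49261 × 3.12635 = 1.54007
With NRR above 1 the population is above replacement fertility.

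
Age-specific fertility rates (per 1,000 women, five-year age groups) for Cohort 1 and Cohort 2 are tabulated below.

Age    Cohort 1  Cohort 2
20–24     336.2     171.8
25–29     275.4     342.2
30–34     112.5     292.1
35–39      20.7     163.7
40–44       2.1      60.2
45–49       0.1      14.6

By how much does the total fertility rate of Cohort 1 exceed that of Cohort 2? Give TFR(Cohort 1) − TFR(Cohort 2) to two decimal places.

-1.49

Cohort 1:
  Sum of ASFRs = 336.2 + 275.4 + 112.5 + 20.7 + 2.1 + 0.1 = 747.0
  TFR = 5 × 747.0 / 1000 = 3.735
Cohort 2:
  Sum of ASFRs = 171.8 + 342.2 + 292.1 + 163.7 + 60.2 + 14.6 = 1044.6
  TFR = 5 × 1044.6 / 1000 = 5.223
Difference = 3.735 − 5.223 = -1.488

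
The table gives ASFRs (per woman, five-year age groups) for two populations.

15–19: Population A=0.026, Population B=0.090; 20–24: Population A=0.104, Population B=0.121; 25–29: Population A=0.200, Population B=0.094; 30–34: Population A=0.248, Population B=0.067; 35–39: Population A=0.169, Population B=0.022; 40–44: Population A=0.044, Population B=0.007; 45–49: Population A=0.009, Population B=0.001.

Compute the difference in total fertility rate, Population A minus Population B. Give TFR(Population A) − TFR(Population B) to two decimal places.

1.99

Population A:
  Sum of ASFRs = 0.026 + 0.104 + 0.200 + 0.248 + 0.169 + 0.044 + 0.009 = 0.800
  TFR = 5 × 0.800 = 4
Population B:
  Sum of ASFRs = 0.090 + 0.121 + 0.094 + 0.067 + 0.022 + 0.007 + 0.001 = 0.402
  TFR = 5 × 0.402 = 2.01
Difference = 4 − 2.01 = 1.99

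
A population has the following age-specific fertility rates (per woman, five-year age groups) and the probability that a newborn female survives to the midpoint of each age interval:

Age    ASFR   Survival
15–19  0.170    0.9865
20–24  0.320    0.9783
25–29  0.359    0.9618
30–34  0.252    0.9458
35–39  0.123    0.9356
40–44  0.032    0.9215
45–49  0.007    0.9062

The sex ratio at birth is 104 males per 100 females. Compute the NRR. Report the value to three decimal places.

2.979

Proportion female at birth = 100 / (100 + 104) = 0.49020.
Each age group contributes 5 × ASFR × survival:
  15–19: 5 × 0.170 × 0.9865 = 0.83853
  20–24: 5 × 0.320 × 0.9783 = 1.56528
  25–29: 5 × 0.359 × 0.9618 = 1.72643
  30–34: 5 × 0.252 × 0.9458 = 1.19171
  35–39: 5 × 0.123 × 0.9356 = 0.57539
  40–44: 5 × 0.032 × 0.9215 = 0.14744
  45–49: 5 × 0.007 × 0.9062 = 0.03172
Sum = 6.07650
NRR = 0.49020 × 6.07650 = 2.97870
NRR > 1, so each generation more than replaces itself.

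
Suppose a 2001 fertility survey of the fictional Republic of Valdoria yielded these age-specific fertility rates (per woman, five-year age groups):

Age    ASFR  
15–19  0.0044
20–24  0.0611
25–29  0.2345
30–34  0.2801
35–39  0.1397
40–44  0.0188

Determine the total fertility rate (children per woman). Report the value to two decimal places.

3.69

Sum of ASFRs = 0.0044 + 0.0611 + 0.2345 + 0.2801 + 0.1397 + 0.0188 = 0.7386
TFR = 5 × 0.7386 = 3.693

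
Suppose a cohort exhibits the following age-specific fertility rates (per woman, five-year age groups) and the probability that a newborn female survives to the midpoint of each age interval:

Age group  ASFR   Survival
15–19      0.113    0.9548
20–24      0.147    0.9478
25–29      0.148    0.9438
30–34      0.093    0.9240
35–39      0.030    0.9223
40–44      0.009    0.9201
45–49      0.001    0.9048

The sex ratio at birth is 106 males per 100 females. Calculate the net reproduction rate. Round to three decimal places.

1.237

Proportion female at birth = 100 / (100 + 106) = 0.48544.
Survival-weighted fertility by age (5·fₓ·Sₓ):
  15–19: 5 × 0.113 × 0.9548 = 0.53946
  20–24: 5 × 0.147 × 0.9478 = 0.69663
  25–29: 5 × 0.148 × 0.9438 = 0.69841
  30–34: 5 × 0.093 × 0.9240 = 0.42966
  35–39: 5 × 0.030 × 0.9223 = 0.13835
  40–44: 5 × 0.009 × 0.9201 = 0.04140
  45–49: 5 × 0.001 × 0.9048 = 0.00452
Sum = 2.54843
NRR = 0.48544 × 2.54843 = 1.23711
An NRR exceeding 1 indicates intrinsic growth under these rates.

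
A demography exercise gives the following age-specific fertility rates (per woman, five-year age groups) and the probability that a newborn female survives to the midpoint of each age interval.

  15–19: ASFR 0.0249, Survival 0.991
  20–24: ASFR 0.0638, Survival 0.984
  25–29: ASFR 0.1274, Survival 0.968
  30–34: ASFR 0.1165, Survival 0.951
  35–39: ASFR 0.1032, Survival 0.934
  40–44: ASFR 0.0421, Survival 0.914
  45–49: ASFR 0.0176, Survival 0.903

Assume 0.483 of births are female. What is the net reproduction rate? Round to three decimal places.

Proportion female at birth = 0.483.
Survival-weighted fertility by age (5·fₓ·Sₓ):
  15–19: 5 × 0.0249 × 0.991 = 0.12338
  20–24: 5 × 0.0638 × 0.984 = 0.31390
  25–29: 5 × 0.1274 × 0.968 = 0.61662
  30–34: 5 × 0.1165 × 0.951 = 0.55396
  35–39: 5 × 0.1032 × 0.934 = 0.48194
  40–44: 5 × 0.0421 × 0.914 = 0.19240
  45–49: 5 × 0.0176 × 0.903 = 0.07946
Sum = 2.36166
NRR = 0.483 × 2.36166 = 1.14068

1.141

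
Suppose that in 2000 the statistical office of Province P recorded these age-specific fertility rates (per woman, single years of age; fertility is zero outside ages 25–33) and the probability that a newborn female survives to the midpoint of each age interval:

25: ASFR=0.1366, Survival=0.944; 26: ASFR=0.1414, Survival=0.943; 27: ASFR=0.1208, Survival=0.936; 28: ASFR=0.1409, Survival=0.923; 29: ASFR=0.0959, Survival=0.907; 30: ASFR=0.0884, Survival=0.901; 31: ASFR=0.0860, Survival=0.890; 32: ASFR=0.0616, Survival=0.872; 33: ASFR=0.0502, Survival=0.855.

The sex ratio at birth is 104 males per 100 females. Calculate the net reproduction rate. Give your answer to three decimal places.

Proportion female at birth = 100 / (100 + 104) = 0.49020.
Survival-weighted fertility by age (1·fₓ·Sₓ):
  25: 1 × 0.1366 × 0.944 = 0.12895
  26: 1 × 0.1414 × 0.943 = 0.13334
  27: 1 × 0.1208 × 0.936 = 0.11307
  28: 1 × 0.1409 × 0.923 = 0.13005
  29: 1 × 0.0959 × 0.907 = 0.08698
  30: 1 × 0.0884 × 0.901 = 0.07965
  31: 1 × 0.0860 × 0.890 = 0.07654
  32: 1 × 0.0616 × 0.872 = 0.05372
  33: 1 × 0.0502 × 0.855 = 0.04292
Sum = 0.84522
NRR = 0.49020 × 0.84522 = 0.41433
NRR < 1, so the cohort does not fully replace itself.

0.414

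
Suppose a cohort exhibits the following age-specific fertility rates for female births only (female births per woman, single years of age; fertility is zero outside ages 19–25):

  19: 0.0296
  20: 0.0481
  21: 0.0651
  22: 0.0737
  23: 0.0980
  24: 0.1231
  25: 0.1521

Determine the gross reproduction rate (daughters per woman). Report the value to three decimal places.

Sum of female ASFRs = 0.0296 + 0.0481 + 0.0651 + 0.0737 + 0.0980 + 0.1231 + 0.1521 = 0.5897
GRR = 0.5897

0.590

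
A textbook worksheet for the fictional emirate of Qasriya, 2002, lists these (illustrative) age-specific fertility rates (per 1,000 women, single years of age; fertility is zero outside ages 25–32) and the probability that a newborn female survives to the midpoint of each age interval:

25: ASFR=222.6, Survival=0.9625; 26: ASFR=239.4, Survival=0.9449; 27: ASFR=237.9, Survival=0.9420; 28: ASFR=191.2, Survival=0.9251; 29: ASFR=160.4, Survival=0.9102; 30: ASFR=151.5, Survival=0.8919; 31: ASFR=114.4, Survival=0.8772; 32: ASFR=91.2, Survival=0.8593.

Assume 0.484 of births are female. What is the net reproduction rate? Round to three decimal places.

0.630

Proportion female at birth = 0.484.
Weighting each age-specific rate by interval width and survival:
  25: 1 × 222.6/1000 × 0.9625 = 0.21425
  26: 1 × 239.4/1000 × 0.9449 = 0.22621
  27: 1 × 237.9/1000 × 0.9420 = 0.22410
  28: 1 × 191.2/1000 × 0.9251 = 0.17688
  29: 1 × 160.4/1000 × 0.9102 = 0.14600
  30: 1 × 151.5/1000 × 0.8919 = 0.13512
  31: 1 × 114.4/1000 × 0.8772 = 0.10035
  32: 1 × 91.2/1000 × 0.8593 = 0.07837
Sum = 1.30128
NRR = 0.484 × 1.30128 = 0.62982
NRR < 1, so the cohort does not fully replace itself.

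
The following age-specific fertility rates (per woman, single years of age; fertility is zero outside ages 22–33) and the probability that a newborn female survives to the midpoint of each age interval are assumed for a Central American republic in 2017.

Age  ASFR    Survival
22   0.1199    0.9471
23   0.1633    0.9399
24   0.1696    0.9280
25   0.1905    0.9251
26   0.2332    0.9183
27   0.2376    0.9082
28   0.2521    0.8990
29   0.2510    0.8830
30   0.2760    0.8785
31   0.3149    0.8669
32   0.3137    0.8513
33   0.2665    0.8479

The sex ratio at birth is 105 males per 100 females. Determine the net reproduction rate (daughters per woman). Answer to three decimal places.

Proportion female at birth = 100 / (100 + 105) = 0.48780.
Weighting each age-specific rate by interval width and survival:
  22: 1 × 0.1199 × 0.9471 = 0.11356
  23: 1 × 0.1633 × 0.9399 = 0.15349
  24: 1 × 0.1696 × 0.9280 = 0.15739
  25: 1 × 0.1905 × 0.9251 = 0.17623
  26: 1 × 0.2332 × 0.9183 = 0.21415
  27: 1 × 0.2376 × 0.9082 = 0.21579
  28: 1 × 0.2521 × 0.8990 = 0.22664
  29: 1 × 0.2510 × 0.8830 = 0.22163
  30: 1 × 0.2760 × 0.8785 = 0.24247
  31: 1 × 0.3149 × 0.8669 = 0.27299
  32: 1 × 0.3137 × 0.8513 = 0.26705
  33: 1 × 0.2665 × 0.8479 = 0.22597
Sum = 2.48736
NRR = 0.48780 × 2.48736 = 1.21333
An NRR exceeding 1 indicates intrinsic growth under these rates.

1.213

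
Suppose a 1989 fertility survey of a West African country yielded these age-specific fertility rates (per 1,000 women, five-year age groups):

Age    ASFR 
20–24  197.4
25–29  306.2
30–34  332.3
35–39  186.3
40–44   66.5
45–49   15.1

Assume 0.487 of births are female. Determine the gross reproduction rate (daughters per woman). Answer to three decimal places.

2.688

Proportion female at birth = 0.487.
Sum of ASFRs = 197.4 + 306.2 + 332.3 + 186.3 + 66.5 + 15.1 = 1103.8
TFR = 5 × 1103.8 / 1000 = 5.519
GRR = 0.487 × 5.519 = 2.68775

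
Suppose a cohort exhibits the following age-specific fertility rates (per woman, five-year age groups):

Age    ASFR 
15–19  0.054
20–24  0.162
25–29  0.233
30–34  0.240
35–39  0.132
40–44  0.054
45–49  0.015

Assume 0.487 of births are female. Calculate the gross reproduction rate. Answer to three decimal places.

2.167

Proportion female at birth = 0.487.
Sum of ASFRs = 0.054 + 0.162 + 0.233 + 0.240 + 0.132 + 0.054 + 0.015 = 0.890
TFR = 5 × 0.890 = 4.45
GRR = 0.487 × 4.45 = 2.16715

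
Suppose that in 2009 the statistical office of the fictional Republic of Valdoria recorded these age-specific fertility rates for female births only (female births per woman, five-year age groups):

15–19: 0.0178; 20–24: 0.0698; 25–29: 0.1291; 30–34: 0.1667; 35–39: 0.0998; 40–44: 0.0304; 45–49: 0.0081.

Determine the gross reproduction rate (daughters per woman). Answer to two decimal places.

Sum of female ASFRs = 0.0178 + 0.0698 + 0.1291 + 0.1667 + 0.0998 + 0.0304 + 0.0081 = 0.5217
GRR = 5 × 0.5217 = 2.6085

2.61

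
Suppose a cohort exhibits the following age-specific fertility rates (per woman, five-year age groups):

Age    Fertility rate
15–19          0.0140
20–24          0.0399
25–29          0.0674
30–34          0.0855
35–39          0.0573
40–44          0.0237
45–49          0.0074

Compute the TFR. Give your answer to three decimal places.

1.476

Sum of ASFRs = 0.0140 + 0.0399 + 0.0674 + 0.0855 + 0.0573 + 0.0237 + 0.0074 = 0.2952
TFR = 5 × 0.2952 = 1.476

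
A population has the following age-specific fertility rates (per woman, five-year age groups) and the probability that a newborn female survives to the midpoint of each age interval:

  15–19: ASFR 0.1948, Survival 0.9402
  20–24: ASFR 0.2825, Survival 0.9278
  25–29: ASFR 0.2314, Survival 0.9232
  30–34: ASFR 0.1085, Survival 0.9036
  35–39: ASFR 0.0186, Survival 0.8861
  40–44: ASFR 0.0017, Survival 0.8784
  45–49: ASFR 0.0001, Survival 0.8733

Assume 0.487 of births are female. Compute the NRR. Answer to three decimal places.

1.887

Proportion female at birth = 0.487.
Survival-weighted fertility by age (5·fₓ·Sₓ):
  15–19: 5 × 0.1948 × 0.9402 = 0.91575
  20–24: 5 × 0.2825 × 0.9278 = 1.31052
  25–29: 5 × 0.2314 × 0.9232 = 1.06814
  30–34: 5 × 0.1085 × 0.9036 = 0.49020
  35–39: 5 × 0.0186 × 0.8861 = 0.08241
  40–44: 5 × 0.0017 × 0.8784 = 0.00747
  45–49: 5 × 0.0001 × 0.8733 = 0.00044
Sum = 3.87493
NRR = 0.487 × 3.87493 = 1.88709
NRR > 1, so each generation more than replaces itself.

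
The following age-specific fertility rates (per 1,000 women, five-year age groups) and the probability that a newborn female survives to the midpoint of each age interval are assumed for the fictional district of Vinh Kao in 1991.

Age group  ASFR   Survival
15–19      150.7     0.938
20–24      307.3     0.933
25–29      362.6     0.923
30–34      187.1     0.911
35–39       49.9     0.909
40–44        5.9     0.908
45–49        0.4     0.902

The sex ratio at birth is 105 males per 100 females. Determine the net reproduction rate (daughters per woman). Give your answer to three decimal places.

2.401

Proportion female at birth = 100 / (100 + 105) = 0.48780.
Survival-weighted fertility by age (5·fₓ·Sₓ):
  15–19: 5 × 150.7/1000 × 0.938 = 0.70678
  20–24: 5 × 307.3/1000 × 0.933 = 1.43355
  25–29: 5 × 362.6/1000 × 0.923 = 1.67340
  30–34: 5 × 187.1/1000 × 0.911 = 0.85224
  35–39: 5 × 49.9/1000 × 0.909 = 0.22680
  40–44: 5 × 5.9/1000 × 0.908 = 0.02679
  45–49: 5 × 0.4/1000 × 0.902 = 0.00180
Sum = 4.92136
NRR = 0.48780 × 4.92136 = 2.40064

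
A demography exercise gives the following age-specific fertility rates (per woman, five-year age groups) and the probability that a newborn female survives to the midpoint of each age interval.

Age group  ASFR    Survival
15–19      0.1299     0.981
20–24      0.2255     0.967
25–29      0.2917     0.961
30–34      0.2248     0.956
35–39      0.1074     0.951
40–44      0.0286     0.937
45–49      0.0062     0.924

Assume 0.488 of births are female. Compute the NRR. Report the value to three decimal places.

Proportion female at birth = 0.488.
Per-age-group product (5 × ASFR × survival probability):
  15–19: 5 × 0.1299 × 0.981 = 0.63716
  20–24: 5 × 0.2255 × 0.967 = 1.09029
  25–29: 5 × 0.2917 × 0.961 = 1.40162
  30–34: 5 × 0.2248 × 0.956 = 1.07454
  35–39: 5 × 0.1074 × 0.951 = 0.51069
  40–44: 5 × 0.0286 × 0.937 = 0.13399
  45–49: 5 × 0.0062 × 0.924 = 0.02864
Sum = 4.87693
NRR = 0.488 × 4.87693 = 2.37994
With NRR above 1 the population is above replacement fertility.

2.380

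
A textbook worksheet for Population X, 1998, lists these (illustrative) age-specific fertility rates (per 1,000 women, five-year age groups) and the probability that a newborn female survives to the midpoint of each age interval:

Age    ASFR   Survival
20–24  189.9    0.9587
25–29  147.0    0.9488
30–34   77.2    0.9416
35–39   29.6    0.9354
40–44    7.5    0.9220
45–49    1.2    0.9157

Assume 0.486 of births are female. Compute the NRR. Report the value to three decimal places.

1.045

Proportion female at birth = 0.486.
Per-age-group product (5 × ASFR × survival probability):
  20–24: 5 × 189.9/1000 × 0.9587 = 0.91029
  25–29: 5 × 147.0/1000 × 0.9488 = 0.69737
  30–34: 5 × 77.2/1000 × 0.9416 = 0.36346
  35–39: 5 × 29.6/1000 × 0.9354 = 0.13844
  40–44: 5 × 7.5/1000 × 0.9220 = 0.03458
  45–49: 5 × 1.2/1000 × 0.9157 = 0.00549
Sum = 2.14963
NRR = 0.486 × 2.14963 = 1.04472
An NRR exceeding 1 indicates intrinsic growth under these rates.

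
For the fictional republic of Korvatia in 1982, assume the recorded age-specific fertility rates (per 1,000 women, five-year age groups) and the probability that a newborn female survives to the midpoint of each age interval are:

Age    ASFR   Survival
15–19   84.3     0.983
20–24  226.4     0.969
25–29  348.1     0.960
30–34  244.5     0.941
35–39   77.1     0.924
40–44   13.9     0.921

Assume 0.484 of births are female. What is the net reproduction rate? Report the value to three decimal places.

Proportion female at birth = 0.484.
Survival-weighted fertility by age (5·fₓ·Sₓ):
  15–19: 5 × 84.3/1000 × 0.983 = 0.41433
  20–24: 5 × 226.4/1000 × 0.969 = 1.09691
  25–29: 5 × 348.1/1000 × 0.960 = 1.67088
  30–34: 5 × 244.5/1000 × 0.941 = 1.15037
  35–39: 5 × 77.1/1000 × 0.924 = 0.35620
  40–44: 5 × 13.9/1000 × 0.921 = 0.06401
Sum = 4.75270
NRR = 0.484 × 4.75270 = 2.30031
NRR > 1, so each generation more than replaces itself.

2.300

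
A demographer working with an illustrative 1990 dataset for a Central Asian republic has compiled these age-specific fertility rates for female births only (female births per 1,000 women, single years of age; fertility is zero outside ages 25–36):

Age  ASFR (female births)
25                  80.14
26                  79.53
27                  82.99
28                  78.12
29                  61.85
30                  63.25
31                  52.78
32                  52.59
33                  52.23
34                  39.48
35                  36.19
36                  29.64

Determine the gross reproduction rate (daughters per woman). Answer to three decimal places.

0.709

Sum of female ASFRs = 80.14 + 79.53 + 82.99 + 78.12 + 61.85 + 63.25 + 52.78 + 52.59 + 52.23 + 39.48 + 36.19 + 29.64 = 708.79
GRR = 708.79 / 1000 = 0.70879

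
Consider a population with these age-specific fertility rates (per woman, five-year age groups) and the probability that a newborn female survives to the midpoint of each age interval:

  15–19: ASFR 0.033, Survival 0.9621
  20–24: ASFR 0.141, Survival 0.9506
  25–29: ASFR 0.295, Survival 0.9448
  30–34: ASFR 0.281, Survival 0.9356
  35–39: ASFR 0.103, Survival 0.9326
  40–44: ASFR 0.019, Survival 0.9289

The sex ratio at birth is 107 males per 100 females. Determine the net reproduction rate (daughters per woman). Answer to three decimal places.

1.983

Proportion female at birth = 100 / (100 + 107) = 0.48309.
Per-age-group product (5 × ASFR × survival probability):
  15–19: 5 × 0.033 × 0.9621 = 0.15875
  20–24: 5 × 0.141 × 0.9506 = 0.67017
  25–29: 5 × 0.295 × 0.9448 = 1.39358
  30–34: 5 × 0.281 × 0.9356 = 1.31452
  35–39: 5 × 0.103 × 0.9326 = 0.48029
  40–44: 5 × 0.019 × 0.9289 = 0.08825
Sum = 4.10556
NRR = 0.48309 × 4.10556 = 1.98335
NRR > 1, so each generation more than replaces itself.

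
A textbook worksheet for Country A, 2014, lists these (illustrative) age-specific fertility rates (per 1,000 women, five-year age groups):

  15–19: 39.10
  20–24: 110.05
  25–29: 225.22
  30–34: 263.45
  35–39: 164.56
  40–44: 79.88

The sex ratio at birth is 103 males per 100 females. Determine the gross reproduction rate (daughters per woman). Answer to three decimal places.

Proportion female at birth = 100 / (100 + 103) = 0.49261.
Sum of ASFRs = 39.10 + 110.05 + 225.22 + 263.45 + 164.56 + 79.88 = 882.26
TFR = 5 × 882.26 / 1000 = 4.4113
GRR = 0.49261 × 4.4113 = 2.17305

2.173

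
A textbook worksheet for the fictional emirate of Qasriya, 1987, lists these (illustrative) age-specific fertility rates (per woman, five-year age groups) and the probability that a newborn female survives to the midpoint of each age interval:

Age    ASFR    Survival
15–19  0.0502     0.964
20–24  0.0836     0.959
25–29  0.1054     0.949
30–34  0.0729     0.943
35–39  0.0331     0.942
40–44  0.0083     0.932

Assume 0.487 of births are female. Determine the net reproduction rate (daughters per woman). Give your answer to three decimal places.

0.819

Proportion female at birth = 0.487.
Each age group contributes 5 × ASFR × survival:
  15–19: 5 × 0.0502 × 0.964 = 0.24196
  20–24: 5 × 0.0836 × 0.959 = 0.40086
  25–29: 5 × 0.1054 × 0.949 = 0.50012
  30–34: 5 × 0.0729 × 0.943 = 0.34372
  35–39: 5 × 0.0331 × 0.942 = 0.15590
  40–44: 5 × 0.0083 × 0.932 = 0.03868
Sum = 1.68124
NRR = 0.487 × 1.68124 = 0.81876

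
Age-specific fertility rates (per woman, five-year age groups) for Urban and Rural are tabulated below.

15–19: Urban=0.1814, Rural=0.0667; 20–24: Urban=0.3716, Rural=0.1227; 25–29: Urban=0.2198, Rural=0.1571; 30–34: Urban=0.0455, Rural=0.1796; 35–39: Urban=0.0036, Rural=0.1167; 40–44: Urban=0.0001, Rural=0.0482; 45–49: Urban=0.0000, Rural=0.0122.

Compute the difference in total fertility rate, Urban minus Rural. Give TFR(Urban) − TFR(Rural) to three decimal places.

0.594

Urban:
  Sum of ASFRs = 0.1814 + 0.3716 + 0.2198 + 0.0455 + 0.0036 + 0.0001 + 0.0000 = 0.8220
  TFR = 5 × 0.8220 = 4.11
Rural:
  Sum of ASFRs = 0.0667 + 0.1227 + 0.1571 + 0.1796 + 0.1167 + 0.0482 + 0.0122 = 0.7032
  TFR = 5 × 0.7032 = 3.516
Difference = 4.11 − 3.516 = 0.594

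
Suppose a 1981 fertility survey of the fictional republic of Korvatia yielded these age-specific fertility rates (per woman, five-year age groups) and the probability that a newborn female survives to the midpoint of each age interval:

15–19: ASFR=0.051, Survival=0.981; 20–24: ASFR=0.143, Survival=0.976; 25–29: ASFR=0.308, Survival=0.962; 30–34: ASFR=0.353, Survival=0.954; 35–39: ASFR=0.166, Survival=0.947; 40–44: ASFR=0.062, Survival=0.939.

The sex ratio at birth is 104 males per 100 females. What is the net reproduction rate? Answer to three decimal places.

2.544

Proportion female at birth = 100 / (100 + 104) = 0.49020.
Weighting each age-specific rate by interval width and survival:
  15–19: 5 × 0.051 × 0.981 = 0.25016
  20–24: 5 × 0.143 × 0.976 = 0.69784
  25–29: 5 × 0.308 × 0.962 = 1.48148
  30–34: 5 × 0.353 × 0.954 = 1.68381
  35–39: 5 × 0.166 × 0.947 = 0.78601
  40–44: 5 × 0.062 × 0.939 = 0.29109
Sum = 5.19039
NRR = 0.49020 × 5.19039 = 2.54433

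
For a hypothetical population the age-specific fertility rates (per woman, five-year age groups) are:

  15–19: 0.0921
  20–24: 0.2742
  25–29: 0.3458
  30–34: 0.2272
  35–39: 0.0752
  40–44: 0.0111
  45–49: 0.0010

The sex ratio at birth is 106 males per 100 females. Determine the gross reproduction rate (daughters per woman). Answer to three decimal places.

2.492

Proportion female at birth = 100 / (100 + 106) = 0.48544.
Sum of ASFRs = 0.0921 + 0.2742 + 0.3458 + 0.2272 + 0.0752 + 0.0111 + 0.0010 = 1.0266
TFR = 5 × 1.0266 = 5.133
GRR = 0.48544 × 5.133 = 2.49176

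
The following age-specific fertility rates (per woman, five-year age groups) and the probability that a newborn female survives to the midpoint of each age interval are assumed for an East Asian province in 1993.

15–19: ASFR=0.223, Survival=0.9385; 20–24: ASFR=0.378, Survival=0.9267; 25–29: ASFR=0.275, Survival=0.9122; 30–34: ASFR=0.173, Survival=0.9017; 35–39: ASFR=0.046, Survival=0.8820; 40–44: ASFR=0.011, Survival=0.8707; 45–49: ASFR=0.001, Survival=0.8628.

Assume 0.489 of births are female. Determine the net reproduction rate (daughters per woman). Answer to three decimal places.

Proportion female at birth = 0.489.
Survival-weighted fertility by age (5·fₓ·Sₓ):
  15–19: 5 × 0.223 × 0.9385 = 1.04643
  20–24: 5 × 0.378 × 0.9267 = 1.75146
  25–29: 5 × 0.275 × 0.9122 = 1.25428
  30–34: 5 × 0.173 × 0.9017 = 0.77997
  35–39: 5 × 0.046 × 0.8820 = 0.20286
  40–44: 5 × 0.011 × 0.8707 = 0.04789
  45–49: 5 × 0.001 × 0.8628 = 0.00431
Sum = 5.08720
NRR = 0.489 × 5.08720 = 2.48764
An NRR exceeding 1 indicates intrinsic growth under these rates.

2.488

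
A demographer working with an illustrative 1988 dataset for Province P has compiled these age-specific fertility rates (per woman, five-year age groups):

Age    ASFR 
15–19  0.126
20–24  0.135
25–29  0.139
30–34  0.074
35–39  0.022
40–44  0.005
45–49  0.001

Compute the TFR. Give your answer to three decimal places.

2.510

Sum of ASFRs = 0.126 + 0.135 + 0.139 + 0.074 + 0.022 + 0.005 + 0.001 = 0.502
TFR = 5 × 0.502 = 2.51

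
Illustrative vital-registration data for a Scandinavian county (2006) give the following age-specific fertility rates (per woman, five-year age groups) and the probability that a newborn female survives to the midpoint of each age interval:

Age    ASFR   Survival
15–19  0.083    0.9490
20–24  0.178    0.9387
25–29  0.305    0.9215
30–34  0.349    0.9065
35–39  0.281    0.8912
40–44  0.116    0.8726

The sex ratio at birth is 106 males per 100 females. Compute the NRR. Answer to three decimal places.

2.900

Proportion female at birth = 100 / (100 + 106) = 0.48544.
Weighting each age-specific rate by interval width and survival:
  15–19: 5 × 0.083 × 0.9490 = 0.39384
  20–24: 5 × 0.178 × 0.9387 = 0.83544
  25–29: 5 × 0.305 × 0.9215 = 1.40529
  30–34: 5 × 0.349 × 0.9065 = 1.58184
  35–39: 5 × 0.281 × 0.8912 = 1.25214
  40–44: 5 × 0.116 × 0.8726 = 0.50611
Sum = 5.97466
NRR = 0.48544 × 5.97466 = 2.90034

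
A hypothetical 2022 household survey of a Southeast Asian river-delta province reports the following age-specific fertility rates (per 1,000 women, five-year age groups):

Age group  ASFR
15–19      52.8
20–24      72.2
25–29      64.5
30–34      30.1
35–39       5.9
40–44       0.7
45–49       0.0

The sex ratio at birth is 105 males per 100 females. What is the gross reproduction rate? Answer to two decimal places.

0.55

Proportion female at birth = 100 / (100 + 105) = 0.48780.
Sum of ASFRs = 52.8 + 72.2 + 64.5 + 30.1 + 5.9 + 0.7 + 0.0 = 226.2
TFR = 5 × 226.2 / 1000 = 1.131
GRR = 0.48780 × 1.131 = 0.55170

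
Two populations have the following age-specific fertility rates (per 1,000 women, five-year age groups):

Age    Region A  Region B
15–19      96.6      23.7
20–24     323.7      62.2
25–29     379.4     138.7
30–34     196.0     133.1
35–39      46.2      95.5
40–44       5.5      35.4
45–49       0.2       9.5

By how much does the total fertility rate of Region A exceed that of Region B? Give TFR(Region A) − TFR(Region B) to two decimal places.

2.75

Region A:
  Sum of ASFRs = 96.6 + 323.7 + 379.4 + 196.0 + 46.2 + 5.5 + 0.2 = 1047.6
  TFR = 5 × 1047.6 / 1000 = 5.238
Region B:
  Sum of ASFRs = 23.7 + 62.2 + 138.7 + 133.1 + 95.5 + 35.4 + 9.5 = 498.1
  TFR = 5 × 498.1 / 1000 = 2.4905
Difference = 5.238 − 2.4905 = 2.7475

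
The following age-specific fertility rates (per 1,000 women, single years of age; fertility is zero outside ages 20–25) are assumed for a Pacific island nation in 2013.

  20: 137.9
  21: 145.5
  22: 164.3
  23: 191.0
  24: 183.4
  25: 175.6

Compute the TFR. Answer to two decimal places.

Sum of ASFRs = 137.9 + 145.5 + 164.3 + 191.0 + 183.4 + 175.6 = 997.7
TFR = 997.7 / 1000 = 0.9977

1.00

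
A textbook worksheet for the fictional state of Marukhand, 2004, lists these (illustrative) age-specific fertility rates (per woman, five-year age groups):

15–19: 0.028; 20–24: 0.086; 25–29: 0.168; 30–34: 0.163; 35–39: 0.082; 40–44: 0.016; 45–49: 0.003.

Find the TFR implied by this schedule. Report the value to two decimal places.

Sum of ASFRs = 0.028 + 0.086 + 0.168 + 0.163 + 0.082 + 0.016 + 0.003 = 0.546
TFR = 5 × 0.546 = 2.73

2.73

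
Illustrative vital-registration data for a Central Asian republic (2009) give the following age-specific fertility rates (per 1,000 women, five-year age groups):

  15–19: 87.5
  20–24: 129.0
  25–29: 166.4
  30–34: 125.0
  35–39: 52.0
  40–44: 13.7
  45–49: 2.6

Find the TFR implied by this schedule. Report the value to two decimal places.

Sum of ASFRs = 87.5 + 129.0 + 166.4 + 125.0 + 52.0 + 13.7 + 2.6 = 576.2
TFR = 5 × 576.2 / 1000 = 2.881

2.88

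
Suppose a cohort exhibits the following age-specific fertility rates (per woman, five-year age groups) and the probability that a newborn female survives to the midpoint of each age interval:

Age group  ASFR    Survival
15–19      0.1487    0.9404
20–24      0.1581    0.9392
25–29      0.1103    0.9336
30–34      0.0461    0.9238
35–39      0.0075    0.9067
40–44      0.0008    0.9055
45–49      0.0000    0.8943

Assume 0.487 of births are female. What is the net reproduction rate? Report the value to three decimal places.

Proportion female at birth = 0.487.
Each age group contributes 5 × ASFR × survival:
  15–19: 5 × 0.1487 × 0.9404 = 0.69919
  20–24: 5 × 0.1581 × 0.9392 = 0.74244
  25–29: 5 × 0.1103 × 0.9336 = 0.51488
  30–34: 5 × 0.0461 × 0.9238 = 0.21294
  35–39: 5 × 0.0075 × 0.9067 = 0.03400
  40–44: 5 × 0.0008 × 0.9055 = 0.00362
  45–49: 5 × 0.0000 × 0.8943 = 0.00000
Sum = 2.20707
NRR = 0.487 × 2.20707 = 1.07484
NRR > 1, so each generation more than replaces itself.

1.075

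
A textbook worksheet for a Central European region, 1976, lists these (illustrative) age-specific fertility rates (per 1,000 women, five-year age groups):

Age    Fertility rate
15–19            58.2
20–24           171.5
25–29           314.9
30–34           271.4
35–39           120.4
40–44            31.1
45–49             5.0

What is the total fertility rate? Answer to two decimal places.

Sum of ASFRs = 58.2 + 171.5 + 314.9 + 271.4 + 120.4 + 31.1 + 5.0 = 972.5
TFR = 5 × 972.5 / 1000 = 4.8625

4.86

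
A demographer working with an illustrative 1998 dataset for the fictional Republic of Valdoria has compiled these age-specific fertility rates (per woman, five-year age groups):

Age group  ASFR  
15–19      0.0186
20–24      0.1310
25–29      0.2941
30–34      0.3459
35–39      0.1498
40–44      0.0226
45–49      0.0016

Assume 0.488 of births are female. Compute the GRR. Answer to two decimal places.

Proportion female at birth = 0.488.
Sum of ASFRs = 0.0186 + 0.1310 + 0.2941 + 0.3459 + 0.1498 + 0.0226 + 0.0016 = 0.9636
TFR = 5 × 0.9636 = 4.818
GRR = 0.488 × 4.818 = 2.35118

2.35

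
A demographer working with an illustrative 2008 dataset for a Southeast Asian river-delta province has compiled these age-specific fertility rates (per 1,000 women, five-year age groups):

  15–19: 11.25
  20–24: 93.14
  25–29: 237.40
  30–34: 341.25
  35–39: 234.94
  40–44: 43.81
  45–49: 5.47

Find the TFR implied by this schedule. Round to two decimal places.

Sum of ASFRs = 11.25 + 93.14 + 237.40 + 341.25 + 234.94 + 43.81 + 5.47 = 967.26
TFR = 5 × 967.26 / 1000 = 4.8363

4.84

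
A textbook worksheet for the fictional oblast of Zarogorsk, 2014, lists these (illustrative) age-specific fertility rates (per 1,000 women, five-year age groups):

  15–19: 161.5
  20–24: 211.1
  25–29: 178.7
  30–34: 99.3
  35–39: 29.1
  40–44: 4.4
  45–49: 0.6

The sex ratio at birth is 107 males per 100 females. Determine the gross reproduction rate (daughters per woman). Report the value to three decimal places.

1.654

Proportion female at birth = 100 / (100 + 107) = 0.48309.
Sum of ASFRs = 161.5 + 211.1 + 178.7 + 99.3 + 29.1 + 4.4 + 0.6 = 684.7
TFR = 5 × 684.7 / 1000 = 3.4235
GRR = 0.48309 × 3.4235 = 1.65386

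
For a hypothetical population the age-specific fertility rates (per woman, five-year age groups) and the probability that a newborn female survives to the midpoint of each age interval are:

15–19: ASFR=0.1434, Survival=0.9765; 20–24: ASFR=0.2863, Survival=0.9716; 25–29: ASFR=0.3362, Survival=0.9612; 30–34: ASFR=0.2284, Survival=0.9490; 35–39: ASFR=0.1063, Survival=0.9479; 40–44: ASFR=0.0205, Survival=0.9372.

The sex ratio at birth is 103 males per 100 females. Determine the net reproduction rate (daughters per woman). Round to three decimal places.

Proportion female at birth = 100 / (100 + 103) = 0.49261.
Survival-weighted fertility by age (5·fₓ·Sₓ):
  15–19: 5 × 0.1434 × 0.9765 = 0.70015
  20–24: 5 × 0.2863 × 0.9716 = 1.39085
  25–29: 5 × 0.3362 × 0.9612 = 1.61578
  30–34: 5 × 0.2284 × 0.9490 = 1.08376
  35–39: 5 × 0.1063 × 0.9479 = 0.50381
  40–44: 5 × 0.0205 × 0.9372 = 0.09606
Sum = 5.39041
NRR = 0.49261 × 5.39041 = 2.65537
With NRR above 1 the population is above replacement fertility.

2.655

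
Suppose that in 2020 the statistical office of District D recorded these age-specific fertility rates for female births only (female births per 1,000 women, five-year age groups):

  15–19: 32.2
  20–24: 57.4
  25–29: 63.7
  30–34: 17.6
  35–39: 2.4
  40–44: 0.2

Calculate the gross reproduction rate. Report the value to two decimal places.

0.87

Sum of female ASFRs = 32.2 + 57.4 + 63.7 + 17.6 + 2.4 + 0.2 = 173.5
GRR = 5 × 173.5 / 1000 = 0.8675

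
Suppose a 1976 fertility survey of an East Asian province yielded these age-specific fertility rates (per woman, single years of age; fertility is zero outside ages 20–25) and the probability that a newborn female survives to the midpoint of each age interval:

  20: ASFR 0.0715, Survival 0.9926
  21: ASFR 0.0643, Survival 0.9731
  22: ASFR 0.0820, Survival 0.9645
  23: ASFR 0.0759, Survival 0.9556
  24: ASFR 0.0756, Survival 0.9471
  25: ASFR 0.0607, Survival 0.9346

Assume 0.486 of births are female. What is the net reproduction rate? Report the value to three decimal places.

0.201

Proportion female at birth = 0.486.
Weighting each age-specific rate by interval width and survival:
  20: 1 × 0.0715 × 0.9926 = 0.07097
  21: 1 × 0.0643 × 0.9731 = 0.06257
  22: 1 × 0.0820 × 0.9645 = 0.07909
  23: 1 × 0.0759 × 0.9556 = 0.07253
  24: 1 × 0.0756 × 0.9471 = 0.07160
  25: 1 × 0.0607 × 0.9346 = 0.05673
Sum = 0.41349
NRR = 0.486 × 0.41349 = 0.20096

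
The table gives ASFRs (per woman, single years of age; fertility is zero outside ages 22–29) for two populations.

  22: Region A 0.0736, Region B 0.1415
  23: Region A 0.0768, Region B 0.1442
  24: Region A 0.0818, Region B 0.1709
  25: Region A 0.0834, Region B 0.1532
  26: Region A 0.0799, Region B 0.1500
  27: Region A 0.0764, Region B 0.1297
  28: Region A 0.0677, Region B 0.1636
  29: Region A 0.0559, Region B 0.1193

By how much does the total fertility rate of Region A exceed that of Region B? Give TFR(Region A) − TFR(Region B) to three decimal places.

Region A:
  Sum of ASFRs = 0.0736 + 0.0768 + 0.0818 + 0.0834 + 0.0799 + 0.0764 + 0.0677 + 0.0559 = 0.5955
  TFR = 0.5955
Region B:
  Sum of ASFRs = 0.1415 + 0.1442 + 0.1709 + 0.1532 + 0.1500 + 0.1297 + 0.1636 + 0.1193 = 1.1724
  TFR = 1.1724
Difference = 0.5955 − 1.1724 = -0.5769

-0.577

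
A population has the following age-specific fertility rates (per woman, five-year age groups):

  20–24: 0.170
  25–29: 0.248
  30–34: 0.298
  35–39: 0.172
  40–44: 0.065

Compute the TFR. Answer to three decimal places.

Sum of ASFRs = 0.170 + 0.248 + 0.298 + 0.172 + 0.065 = 0.953
TFR = 5 × 0.953 = 4.765

4.765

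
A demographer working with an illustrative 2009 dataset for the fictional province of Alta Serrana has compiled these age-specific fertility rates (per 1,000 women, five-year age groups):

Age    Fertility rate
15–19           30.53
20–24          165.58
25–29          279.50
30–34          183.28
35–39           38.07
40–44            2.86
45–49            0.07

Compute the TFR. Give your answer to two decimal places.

Sum of ASFRs = 30.53 + 165.58 + 279.50 + 183.28 + 38.07 + 2.86 + 0.07 = 699.89
TFR = 5 × 699.89 / 1000 = 3.49945

3.50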